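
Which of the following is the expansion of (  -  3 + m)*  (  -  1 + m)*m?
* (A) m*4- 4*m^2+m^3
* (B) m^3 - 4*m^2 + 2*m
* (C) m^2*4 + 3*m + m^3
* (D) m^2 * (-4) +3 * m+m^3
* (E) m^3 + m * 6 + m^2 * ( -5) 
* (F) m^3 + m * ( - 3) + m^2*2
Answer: D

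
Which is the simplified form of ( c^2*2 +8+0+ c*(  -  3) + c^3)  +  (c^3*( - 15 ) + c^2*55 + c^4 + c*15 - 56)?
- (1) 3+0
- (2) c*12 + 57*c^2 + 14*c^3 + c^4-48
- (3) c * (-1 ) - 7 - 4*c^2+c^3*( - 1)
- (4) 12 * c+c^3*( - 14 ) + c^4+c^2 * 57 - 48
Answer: 4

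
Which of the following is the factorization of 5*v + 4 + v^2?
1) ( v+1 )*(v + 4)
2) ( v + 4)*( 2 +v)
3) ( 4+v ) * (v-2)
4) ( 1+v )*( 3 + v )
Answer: 1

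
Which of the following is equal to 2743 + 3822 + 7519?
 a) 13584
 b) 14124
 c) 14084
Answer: c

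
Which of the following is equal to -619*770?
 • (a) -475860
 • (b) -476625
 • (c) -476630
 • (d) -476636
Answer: c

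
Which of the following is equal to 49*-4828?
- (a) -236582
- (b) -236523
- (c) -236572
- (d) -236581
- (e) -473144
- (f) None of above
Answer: c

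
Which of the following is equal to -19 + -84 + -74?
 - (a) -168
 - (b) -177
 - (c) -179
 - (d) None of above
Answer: b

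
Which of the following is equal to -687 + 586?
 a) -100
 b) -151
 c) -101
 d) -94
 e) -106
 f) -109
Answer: c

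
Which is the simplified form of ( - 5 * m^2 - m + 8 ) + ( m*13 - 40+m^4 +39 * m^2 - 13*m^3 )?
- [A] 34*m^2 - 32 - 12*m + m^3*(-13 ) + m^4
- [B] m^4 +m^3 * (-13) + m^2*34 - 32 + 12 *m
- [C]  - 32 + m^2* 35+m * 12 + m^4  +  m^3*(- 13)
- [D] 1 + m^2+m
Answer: B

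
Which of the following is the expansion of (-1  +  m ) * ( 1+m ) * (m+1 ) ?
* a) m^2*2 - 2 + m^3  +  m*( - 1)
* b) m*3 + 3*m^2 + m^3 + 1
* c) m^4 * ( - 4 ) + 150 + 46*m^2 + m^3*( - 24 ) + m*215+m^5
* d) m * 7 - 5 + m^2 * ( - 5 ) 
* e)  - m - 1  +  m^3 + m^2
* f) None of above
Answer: e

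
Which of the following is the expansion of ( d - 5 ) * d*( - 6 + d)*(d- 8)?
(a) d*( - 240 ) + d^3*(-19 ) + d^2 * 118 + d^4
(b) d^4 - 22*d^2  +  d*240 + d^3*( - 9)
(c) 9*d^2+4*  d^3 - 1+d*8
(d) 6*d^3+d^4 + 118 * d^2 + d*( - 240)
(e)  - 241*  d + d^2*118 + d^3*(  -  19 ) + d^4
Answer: a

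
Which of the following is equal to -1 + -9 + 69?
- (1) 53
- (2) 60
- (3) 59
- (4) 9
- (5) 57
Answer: 3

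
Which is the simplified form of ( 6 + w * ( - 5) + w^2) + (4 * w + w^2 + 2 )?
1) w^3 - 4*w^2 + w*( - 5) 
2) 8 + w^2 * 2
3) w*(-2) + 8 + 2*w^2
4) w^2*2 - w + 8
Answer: 4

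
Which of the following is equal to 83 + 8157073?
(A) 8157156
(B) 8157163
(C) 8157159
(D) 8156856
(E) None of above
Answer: A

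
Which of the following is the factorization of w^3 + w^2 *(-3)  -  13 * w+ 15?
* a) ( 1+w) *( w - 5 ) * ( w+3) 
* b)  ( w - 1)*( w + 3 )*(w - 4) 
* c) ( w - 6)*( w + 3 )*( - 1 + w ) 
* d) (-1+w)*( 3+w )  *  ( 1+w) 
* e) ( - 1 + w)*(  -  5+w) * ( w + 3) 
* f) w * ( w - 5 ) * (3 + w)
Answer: e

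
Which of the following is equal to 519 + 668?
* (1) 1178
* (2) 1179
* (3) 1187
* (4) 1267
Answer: 3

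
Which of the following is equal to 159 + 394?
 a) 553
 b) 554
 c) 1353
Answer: a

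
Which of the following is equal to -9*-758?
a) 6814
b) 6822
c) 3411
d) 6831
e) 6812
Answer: b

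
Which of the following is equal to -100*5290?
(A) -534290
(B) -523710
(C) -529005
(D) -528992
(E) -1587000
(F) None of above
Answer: F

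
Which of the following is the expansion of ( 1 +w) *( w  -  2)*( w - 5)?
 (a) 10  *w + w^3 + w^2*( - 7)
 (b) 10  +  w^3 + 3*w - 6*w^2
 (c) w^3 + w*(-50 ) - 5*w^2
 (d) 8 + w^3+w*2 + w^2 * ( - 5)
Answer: b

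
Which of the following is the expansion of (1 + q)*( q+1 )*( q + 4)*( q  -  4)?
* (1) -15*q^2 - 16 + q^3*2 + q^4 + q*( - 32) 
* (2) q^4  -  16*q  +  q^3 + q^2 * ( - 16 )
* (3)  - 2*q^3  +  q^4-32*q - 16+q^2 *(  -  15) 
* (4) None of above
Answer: 1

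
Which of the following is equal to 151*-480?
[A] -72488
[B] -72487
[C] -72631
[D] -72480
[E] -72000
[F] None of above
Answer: D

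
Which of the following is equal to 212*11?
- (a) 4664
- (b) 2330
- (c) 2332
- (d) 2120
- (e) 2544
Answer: c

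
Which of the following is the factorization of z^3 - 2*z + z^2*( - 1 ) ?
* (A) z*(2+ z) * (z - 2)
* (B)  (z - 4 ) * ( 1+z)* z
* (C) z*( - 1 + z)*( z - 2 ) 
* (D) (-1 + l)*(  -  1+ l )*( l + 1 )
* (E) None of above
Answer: E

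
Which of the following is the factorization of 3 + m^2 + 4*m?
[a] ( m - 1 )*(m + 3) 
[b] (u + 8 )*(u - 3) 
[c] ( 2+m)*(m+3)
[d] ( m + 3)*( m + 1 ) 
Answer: d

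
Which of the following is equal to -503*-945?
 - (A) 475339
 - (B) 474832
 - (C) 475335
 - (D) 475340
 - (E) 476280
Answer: C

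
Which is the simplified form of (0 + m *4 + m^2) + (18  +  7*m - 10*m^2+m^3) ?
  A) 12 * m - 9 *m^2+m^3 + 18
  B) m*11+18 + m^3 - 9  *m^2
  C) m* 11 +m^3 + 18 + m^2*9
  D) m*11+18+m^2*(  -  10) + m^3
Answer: B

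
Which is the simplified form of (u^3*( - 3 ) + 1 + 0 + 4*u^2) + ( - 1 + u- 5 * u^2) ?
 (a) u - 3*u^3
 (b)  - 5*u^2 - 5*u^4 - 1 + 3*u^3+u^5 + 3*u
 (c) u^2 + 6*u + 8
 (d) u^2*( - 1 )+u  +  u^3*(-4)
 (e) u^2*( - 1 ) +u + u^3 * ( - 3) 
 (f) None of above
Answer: e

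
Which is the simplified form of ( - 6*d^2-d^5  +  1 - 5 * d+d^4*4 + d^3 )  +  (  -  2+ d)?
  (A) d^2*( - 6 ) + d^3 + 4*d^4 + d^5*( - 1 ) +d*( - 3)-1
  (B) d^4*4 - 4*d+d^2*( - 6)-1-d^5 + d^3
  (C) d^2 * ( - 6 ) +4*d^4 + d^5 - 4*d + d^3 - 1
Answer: B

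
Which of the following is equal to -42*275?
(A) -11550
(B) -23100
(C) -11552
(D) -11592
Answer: A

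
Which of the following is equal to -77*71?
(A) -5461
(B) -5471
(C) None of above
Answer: C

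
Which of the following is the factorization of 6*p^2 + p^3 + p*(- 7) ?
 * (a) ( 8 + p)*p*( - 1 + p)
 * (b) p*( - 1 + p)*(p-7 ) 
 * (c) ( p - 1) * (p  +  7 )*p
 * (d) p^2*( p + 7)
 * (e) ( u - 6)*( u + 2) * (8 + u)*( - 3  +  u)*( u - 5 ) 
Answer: c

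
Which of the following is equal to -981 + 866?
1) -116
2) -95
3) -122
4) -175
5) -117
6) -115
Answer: 6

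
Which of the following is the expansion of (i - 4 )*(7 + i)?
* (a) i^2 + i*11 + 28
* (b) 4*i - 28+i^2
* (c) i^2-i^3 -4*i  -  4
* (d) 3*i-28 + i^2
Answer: d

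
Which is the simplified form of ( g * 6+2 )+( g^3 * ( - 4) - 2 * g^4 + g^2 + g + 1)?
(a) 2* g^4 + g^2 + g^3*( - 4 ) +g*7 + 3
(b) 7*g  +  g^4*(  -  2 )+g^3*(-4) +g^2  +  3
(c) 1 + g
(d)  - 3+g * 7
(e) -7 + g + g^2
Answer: b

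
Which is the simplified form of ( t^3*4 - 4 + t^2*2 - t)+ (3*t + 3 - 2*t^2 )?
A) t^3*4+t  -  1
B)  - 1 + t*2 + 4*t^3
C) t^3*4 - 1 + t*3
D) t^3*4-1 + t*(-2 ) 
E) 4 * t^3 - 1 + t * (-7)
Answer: B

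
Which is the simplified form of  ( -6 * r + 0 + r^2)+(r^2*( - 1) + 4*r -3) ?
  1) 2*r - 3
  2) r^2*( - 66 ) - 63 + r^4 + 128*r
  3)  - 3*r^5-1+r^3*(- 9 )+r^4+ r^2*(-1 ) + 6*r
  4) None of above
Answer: 4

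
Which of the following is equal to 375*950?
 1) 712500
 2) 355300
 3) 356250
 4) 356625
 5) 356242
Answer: 3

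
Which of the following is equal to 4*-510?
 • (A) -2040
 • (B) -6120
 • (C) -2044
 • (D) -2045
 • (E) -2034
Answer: A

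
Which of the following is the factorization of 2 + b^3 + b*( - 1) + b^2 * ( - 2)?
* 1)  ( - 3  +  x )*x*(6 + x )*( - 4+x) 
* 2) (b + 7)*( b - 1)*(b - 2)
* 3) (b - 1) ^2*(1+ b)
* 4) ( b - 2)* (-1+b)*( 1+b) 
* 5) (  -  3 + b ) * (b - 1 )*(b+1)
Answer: 4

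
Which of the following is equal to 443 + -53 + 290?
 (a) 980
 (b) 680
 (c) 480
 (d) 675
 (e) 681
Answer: b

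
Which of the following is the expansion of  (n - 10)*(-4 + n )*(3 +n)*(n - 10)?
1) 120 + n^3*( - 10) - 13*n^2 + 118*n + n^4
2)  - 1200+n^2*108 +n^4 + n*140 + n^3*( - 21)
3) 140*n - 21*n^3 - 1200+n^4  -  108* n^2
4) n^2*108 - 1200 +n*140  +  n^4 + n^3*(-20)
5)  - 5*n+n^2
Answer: 2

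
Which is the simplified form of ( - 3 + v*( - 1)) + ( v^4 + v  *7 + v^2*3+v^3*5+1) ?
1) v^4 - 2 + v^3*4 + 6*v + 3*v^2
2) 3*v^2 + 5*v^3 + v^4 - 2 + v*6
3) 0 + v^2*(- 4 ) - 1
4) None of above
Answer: 2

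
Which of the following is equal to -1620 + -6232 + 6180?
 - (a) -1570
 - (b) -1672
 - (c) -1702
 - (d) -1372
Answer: b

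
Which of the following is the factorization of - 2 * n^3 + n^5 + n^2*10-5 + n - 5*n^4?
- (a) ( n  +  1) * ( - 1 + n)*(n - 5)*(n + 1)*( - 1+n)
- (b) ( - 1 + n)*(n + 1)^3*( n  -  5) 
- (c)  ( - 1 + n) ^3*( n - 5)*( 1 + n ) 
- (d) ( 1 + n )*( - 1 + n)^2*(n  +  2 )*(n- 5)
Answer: a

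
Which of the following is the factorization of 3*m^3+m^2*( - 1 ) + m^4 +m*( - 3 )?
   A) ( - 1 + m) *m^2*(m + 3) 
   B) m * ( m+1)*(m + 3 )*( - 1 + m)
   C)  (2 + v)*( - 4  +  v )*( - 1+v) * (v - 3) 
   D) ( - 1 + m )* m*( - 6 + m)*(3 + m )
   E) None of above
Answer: B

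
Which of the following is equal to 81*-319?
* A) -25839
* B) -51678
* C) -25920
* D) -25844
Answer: A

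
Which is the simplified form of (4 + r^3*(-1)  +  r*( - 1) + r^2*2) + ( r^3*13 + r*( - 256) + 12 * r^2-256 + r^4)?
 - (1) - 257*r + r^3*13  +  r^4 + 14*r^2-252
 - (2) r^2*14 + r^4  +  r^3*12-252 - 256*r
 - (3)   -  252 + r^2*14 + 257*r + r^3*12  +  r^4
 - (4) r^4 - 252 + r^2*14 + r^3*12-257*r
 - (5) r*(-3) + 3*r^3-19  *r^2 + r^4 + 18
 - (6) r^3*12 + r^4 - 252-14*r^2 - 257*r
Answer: 4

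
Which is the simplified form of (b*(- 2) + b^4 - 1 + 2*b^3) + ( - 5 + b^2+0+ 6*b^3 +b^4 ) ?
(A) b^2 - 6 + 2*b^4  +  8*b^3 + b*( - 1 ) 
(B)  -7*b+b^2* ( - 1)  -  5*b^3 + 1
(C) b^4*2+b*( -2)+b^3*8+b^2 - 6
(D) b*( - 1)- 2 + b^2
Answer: C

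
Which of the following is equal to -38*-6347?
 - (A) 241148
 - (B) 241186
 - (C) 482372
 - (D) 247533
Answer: B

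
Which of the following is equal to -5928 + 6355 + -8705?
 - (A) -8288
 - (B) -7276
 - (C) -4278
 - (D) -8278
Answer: D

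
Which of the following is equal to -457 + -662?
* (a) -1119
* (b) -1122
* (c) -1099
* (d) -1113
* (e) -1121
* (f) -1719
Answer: a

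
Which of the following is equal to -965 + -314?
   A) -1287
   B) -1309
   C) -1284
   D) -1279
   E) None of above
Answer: D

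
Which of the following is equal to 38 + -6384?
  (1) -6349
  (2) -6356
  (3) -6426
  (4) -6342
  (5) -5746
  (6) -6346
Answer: 6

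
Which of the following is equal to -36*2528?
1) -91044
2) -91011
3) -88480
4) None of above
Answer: 4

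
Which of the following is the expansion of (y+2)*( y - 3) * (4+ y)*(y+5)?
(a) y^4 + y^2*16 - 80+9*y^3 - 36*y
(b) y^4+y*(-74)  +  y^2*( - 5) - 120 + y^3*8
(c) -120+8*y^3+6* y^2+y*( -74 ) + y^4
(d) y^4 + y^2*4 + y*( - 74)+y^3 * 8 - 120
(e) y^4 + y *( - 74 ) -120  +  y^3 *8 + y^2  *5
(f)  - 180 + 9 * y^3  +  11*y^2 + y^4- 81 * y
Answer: e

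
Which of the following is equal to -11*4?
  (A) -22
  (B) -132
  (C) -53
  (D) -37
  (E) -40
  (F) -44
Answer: F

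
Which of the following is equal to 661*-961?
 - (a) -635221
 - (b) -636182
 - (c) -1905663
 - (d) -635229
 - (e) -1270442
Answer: a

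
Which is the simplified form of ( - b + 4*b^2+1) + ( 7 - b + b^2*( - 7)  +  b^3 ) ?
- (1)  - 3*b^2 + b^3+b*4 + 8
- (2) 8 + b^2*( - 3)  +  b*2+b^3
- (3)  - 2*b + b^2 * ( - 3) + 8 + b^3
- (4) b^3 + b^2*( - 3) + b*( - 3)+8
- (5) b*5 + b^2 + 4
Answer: 3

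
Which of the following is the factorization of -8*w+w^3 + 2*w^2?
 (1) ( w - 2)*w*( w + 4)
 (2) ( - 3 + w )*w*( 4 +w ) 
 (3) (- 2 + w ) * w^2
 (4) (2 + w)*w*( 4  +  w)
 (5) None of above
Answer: 1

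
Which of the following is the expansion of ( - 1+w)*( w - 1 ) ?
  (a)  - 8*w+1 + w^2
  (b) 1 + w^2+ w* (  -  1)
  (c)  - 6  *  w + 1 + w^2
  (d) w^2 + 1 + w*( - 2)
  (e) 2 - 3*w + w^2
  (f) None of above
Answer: d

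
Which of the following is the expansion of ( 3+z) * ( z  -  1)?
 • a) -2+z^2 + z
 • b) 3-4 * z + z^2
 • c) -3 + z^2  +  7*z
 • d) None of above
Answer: d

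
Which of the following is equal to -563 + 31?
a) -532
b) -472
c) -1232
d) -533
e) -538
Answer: a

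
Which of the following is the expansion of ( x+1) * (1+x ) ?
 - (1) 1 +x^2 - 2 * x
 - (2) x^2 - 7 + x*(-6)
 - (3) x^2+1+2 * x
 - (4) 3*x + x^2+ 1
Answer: 3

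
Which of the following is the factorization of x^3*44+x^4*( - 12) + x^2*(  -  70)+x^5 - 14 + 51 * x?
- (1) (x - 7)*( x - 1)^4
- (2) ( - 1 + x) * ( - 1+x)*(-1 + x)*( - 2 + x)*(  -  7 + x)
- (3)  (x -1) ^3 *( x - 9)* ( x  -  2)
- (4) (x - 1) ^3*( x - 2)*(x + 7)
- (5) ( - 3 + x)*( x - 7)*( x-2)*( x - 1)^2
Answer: 2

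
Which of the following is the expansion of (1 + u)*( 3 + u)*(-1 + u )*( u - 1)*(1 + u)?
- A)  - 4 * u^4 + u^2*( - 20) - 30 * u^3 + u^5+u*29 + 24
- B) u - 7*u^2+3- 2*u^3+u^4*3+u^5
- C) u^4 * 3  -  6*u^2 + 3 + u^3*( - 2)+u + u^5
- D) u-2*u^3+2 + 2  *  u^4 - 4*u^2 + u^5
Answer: C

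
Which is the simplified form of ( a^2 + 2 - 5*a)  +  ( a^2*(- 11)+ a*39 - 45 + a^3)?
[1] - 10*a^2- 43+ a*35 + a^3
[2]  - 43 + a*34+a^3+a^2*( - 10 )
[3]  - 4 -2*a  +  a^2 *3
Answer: 2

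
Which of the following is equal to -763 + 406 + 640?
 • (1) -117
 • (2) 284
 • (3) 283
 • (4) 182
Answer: 3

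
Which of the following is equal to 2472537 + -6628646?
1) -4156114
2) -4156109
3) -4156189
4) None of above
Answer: 2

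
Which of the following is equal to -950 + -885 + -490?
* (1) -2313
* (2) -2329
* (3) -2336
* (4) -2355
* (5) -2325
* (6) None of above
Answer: 5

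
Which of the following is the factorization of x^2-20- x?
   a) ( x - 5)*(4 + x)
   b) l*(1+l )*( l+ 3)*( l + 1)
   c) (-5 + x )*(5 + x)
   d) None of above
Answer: a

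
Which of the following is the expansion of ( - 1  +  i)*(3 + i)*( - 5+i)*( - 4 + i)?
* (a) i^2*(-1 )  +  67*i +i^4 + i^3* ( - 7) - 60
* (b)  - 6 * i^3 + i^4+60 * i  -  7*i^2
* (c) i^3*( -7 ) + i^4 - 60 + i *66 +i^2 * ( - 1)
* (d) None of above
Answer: a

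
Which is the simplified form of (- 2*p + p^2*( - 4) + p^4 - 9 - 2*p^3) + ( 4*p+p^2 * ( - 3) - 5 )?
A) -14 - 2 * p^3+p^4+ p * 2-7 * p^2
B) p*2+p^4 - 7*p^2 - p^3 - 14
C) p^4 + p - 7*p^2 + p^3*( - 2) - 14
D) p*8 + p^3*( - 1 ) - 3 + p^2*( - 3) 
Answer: A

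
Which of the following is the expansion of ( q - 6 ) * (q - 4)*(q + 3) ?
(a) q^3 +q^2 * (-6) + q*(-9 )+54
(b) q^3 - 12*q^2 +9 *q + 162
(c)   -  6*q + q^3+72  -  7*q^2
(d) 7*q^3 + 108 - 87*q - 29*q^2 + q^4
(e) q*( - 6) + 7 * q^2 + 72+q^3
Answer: c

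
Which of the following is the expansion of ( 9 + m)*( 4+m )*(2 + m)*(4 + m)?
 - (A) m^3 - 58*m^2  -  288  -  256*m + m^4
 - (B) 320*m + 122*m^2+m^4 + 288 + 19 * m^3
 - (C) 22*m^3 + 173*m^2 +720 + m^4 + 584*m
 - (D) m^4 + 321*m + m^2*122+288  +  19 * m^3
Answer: B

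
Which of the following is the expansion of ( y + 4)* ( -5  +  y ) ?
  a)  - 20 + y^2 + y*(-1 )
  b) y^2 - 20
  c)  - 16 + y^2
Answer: a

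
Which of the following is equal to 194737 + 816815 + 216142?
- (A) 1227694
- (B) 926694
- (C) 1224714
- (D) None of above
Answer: A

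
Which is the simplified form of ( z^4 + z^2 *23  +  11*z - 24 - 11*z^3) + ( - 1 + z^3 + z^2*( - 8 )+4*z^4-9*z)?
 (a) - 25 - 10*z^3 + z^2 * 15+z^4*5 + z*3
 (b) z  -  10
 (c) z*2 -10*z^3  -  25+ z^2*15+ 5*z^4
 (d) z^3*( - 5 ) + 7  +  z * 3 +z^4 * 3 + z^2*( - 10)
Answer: c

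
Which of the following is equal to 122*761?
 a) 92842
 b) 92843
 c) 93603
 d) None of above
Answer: a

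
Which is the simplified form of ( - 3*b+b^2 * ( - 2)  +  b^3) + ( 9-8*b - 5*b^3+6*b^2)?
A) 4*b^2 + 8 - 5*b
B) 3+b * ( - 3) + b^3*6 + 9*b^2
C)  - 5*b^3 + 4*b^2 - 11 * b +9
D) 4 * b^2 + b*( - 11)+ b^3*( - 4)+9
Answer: D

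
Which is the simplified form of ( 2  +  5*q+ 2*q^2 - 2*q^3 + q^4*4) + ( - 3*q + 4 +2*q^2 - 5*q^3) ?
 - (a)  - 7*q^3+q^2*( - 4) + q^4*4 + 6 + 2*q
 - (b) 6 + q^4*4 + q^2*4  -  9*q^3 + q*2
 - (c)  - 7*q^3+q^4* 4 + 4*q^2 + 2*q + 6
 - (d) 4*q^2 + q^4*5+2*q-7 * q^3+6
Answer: c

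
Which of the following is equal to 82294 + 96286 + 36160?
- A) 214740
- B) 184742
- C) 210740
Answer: A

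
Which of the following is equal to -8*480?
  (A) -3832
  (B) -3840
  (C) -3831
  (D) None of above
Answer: B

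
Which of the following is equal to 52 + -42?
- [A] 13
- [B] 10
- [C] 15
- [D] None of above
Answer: B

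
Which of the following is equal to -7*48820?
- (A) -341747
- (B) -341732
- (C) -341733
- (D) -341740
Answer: D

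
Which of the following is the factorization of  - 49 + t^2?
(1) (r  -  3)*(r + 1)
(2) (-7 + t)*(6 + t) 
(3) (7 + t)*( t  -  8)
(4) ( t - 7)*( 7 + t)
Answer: 4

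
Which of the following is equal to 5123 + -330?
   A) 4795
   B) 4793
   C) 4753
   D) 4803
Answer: B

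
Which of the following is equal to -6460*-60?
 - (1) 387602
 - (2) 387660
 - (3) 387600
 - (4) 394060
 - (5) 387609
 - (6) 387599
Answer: 3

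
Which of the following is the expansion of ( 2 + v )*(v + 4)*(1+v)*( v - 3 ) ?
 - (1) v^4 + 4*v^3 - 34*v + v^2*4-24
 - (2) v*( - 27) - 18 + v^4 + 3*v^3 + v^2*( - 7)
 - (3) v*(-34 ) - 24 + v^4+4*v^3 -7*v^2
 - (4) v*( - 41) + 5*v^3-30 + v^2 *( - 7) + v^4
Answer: 3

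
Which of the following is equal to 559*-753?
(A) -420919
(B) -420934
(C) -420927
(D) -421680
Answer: C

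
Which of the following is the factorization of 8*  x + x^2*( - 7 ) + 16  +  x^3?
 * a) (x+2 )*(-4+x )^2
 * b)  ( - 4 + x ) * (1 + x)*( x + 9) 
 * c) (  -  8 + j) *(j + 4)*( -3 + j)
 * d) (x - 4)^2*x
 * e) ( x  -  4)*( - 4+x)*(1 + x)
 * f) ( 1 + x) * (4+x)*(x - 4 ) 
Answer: e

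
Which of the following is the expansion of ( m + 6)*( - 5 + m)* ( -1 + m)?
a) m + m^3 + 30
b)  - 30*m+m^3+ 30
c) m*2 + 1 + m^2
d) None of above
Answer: d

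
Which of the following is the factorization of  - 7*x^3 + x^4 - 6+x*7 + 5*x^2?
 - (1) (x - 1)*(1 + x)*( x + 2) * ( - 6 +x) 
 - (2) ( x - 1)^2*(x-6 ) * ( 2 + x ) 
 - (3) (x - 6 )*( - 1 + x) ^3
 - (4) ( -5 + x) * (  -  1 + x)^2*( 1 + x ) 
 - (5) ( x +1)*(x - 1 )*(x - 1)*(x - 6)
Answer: 5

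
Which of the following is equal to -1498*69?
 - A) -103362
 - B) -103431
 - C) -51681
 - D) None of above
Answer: A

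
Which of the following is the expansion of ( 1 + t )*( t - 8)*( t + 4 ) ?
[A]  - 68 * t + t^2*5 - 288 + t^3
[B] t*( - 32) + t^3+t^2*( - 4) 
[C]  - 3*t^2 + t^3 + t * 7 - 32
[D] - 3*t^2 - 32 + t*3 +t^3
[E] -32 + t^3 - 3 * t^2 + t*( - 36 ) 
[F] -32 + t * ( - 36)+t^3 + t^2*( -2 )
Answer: E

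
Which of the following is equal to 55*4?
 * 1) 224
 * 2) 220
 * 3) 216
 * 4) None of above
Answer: 2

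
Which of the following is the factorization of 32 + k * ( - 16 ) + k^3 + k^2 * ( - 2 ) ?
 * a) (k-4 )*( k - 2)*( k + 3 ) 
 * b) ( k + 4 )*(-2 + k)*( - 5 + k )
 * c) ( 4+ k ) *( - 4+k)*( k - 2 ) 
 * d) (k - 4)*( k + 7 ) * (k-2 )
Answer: c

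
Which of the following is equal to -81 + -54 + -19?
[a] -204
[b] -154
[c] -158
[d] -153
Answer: b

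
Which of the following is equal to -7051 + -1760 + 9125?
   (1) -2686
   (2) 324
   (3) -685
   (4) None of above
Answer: 4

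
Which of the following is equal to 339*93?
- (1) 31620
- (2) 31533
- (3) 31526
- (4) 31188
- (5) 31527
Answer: 5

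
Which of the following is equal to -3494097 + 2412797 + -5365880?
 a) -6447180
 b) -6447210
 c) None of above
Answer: a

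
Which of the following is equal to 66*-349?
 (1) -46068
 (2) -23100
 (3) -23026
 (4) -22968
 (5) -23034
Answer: 5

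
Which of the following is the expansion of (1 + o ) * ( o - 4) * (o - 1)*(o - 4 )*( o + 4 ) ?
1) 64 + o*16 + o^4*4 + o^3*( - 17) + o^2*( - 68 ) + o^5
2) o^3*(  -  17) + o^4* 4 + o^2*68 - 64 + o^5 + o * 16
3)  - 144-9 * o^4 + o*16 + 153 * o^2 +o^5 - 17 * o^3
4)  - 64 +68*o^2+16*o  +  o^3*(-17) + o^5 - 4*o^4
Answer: 4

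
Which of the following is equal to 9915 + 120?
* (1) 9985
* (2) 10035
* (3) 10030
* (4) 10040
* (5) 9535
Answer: 2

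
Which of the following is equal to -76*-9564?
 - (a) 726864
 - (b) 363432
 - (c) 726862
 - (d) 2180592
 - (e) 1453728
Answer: a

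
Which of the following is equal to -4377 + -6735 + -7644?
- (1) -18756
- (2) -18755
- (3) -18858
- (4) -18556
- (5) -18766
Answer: 1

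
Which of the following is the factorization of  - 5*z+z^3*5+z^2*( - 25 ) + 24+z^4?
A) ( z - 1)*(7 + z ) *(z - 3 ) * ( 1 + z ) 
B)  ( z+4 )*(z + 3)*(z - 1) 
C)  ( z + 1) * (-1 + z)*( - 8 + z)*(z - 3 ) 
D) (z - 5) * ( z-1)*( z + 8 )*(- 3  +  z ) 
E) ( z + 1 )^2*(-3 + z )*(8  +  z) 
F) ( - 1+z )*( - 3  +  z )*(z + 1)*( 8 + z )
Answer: F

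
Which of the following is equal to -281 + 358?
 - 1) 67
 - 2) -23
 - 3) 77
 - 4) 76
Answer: 3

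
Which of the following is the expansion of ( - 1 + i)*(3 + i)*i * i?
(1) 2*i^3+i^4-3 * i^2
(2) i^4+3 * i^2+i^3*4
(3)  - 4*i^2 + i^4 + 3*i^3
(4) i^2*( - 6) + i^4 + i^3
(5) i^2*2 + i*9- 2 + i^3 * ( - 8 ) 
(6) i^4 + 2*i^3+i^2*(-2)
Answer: 1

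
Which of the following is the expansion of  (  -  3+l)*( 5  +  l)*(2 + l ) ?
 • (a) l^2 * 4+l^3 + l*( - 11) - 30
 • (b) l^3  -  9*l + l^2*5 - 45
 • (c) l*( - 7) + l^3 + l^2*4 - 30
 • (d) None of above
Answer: a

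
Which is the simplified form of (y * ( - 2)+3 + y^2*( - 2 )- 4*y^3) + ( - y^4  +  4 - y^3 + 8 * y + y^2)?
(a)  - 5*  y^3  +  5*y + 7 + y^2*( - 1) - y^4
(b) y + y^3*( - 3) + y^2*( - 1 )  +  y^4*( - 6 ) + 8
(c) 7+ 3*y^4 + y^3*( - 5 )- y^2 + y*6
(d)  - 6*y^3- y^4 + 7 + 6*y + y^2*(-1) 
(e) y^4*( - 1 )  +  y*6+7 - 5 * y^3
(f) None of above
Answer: f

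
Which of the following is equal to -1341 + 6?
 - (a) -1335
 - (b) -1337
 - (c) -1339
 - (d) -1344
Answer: a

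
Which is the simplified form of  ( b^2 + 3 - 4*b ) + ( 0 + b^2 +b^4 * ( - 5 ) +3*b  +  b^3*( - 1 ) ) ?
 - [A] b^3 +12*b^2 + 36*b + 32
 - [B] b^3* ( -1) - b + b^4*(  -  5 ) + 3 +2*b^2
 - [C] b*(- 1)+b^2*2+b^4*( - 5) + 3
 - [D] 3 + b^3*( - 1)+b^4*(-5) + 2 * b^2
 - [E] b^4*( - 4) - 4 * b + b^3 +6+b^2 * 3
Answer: B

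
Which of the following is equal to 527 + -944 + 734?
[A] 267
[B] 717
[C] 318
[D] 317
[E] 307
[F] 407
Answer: D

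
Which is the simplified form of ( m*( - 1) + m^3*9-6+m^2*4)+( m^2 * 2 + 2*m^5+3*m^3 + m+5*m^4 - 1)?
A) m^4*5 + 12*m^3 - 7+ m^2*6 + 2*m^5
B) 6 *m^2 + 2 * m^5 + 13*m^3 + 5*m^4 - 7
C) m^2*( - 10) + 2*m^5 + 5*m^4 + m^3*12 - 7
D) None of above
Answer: A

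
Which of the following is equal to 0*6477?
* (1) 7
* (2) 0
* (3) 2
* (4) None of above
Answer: 2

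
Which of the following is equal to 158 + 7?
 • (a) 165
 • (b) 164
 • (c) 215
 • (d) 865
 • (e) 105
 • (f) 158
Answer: a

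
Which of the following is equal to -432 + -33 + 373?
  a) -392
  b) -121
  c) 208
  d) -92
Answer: d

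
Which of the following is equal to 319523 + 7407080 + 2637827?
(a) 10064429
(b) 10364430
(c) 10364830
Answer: b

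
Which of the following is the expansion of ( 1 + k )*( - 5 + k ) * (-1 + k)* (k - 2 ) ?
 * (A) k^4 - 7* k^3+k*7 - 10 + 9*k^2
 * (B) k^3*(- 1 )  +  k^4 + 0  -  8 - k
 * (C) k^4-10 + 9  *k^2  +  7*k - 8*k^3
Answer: A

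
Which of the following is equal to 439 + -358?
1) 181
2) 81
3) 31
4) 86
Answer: 2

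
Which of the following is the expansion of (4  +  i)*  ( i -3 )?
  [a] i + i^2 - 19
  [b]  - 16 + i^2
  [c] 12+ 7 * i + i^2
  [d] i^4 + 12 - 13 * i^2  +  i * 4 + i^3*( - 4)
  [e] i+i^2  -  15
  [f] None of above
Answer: f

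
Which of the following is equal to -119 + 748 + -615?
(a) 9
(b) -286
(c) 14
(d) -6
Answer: c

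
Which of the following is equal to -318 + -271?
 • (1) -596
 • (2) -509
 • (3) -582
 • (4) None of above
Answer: 4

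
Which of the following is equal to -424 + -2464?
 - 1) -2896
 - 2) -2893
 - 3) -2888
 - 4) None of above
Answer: 3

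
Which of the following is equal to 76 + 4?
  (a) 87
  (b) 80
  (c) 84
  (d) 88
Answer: b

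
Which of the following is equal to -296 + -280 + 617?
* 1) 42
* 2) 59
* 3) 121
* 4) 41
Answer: 4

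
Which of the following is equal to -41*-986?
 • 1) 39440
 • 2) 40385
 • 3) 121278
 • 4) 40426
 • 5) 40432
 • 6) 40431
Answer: 4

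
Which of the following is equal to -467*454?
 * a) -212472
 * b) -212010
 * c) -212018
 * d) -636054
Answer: c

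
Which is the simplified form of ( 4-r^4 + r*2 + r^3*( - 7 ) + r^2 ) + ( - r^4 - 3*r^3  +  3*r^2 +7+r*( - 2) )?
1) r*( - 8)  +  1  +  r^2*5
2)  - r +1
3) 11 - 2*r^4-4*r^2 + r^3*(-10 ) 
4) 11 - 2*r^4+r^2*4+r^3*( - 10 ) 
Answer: 4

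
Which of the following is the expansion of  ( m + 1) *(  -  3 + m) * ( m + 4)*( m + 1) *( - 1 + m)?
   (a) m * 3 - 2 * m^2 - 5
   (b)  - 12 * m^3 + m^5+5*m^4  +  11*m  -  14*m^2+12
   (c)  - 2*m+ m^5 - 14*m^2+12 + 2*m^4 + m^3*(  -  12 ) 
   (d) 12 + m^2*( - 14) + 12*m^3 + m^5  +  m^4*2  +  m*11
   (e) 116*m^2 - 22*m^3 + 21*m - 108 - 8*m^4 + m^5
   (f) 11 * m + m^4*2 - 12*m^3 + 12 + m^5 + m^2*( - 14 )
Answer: f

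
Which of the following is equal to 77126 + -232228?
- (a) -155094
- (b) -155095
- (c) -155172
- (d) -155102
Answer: d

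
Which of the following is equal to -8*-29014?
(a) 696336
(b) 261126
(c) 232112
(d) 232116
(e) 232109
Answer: c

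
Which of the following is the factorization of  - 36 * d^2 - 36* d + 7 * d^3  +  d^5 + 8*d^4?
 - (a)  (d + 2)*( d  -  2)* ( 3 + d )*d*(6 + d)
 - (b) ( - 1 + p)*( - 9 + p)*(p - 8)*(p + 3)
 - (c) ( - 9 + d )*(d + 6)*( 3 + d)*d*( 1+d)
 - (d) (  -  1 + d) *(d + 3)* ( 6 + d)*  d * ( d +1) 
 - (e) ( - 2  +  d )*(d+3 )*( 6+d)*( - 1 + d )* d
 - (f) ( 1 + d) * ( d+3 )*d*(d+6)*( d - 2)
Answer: f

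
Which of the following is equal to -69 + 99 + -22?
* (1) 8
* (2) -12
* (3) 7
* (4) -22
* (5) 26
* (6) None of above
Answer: 1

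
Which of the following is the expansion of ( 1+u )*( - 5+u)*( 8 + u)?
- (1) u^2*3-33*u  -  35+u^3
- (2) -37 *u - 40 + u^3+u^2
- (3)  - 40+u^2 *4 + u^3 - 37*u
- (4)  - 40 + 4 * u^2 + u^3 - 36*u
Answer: 3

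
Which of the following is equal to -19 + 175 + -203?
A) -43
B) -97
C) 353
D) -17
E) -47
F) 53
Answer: E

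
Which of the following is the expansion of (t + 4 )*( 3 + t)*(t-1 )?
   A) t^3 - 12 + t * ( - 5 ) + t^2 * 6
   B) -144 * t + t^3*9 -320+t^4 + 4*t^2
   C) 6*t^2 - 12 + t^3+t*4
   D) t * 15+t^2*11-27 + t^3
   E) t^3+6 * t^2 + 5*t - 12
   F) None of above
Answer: E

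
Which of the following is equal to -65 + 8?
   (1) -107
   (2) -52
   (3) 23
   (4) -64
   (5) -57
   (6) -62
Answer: 5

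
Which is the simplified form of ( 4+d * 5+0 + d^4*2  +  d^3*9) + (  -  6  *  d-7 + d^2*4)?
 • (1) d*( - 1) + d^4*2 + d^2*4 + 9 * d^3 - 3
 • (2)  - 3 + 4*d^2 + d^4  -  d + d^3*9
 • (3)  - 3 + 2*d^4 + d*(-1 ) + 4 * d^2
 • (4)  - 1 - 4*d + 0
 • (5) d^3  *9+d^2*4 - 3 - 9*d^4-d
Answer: 1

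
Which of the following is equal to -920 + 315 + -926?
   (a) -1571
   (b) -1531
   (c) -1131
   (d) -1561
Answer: b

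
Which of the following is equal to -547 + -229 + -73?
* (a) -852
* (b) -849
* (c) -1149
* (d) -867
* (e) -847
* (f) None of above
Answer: b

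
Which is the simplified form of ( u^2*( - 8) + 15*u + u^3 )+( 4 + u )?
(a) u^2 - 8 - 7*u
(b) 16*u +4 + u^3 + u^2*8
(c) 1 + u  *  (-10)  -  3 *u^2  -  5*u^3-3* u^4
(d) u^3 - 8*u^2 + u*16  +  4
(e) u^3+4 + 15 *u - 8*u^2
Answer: d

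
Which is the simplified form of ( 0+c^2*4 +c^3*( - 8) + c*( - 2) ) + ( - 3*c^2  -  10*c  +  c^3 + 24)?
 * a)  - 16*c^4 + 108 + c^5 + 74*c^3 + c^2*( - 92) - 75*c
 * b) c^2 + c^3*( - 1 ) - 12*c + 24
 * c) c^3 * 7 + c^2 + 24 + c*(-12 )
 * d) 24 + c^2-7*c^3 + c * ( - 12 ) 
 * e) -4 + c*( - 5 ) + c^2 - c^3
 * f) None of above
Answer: d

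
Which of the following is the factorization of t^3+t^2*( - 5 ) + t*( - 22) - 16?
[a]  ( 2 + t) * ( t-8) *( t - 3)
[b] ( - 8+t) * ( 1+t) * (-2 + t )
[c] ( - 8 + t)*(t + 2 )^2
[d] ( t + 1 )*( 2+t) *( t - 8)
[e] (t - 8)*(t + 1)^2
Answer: d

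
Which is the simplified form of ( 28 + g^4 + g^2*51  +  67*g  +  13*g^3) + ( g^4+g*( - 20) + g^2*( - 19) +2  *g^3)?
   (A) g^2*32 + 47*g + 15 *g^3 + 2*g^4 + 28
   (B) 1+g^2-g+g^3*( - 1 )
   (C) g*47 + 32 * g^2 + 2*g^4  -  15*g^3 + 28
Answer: A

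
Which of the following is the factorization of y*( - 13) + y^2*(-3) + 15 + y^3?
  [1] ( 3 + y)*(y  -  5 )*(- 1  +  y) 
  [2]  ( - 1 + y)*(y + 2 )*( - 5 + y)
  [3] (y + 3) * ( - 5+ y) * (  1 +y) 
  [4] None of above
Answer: 1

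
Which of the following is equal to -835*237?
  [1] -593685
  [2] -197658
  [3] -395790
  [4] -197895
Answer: 4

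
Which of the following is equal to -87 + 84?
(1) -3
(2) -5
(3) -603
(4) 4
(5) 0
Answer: 1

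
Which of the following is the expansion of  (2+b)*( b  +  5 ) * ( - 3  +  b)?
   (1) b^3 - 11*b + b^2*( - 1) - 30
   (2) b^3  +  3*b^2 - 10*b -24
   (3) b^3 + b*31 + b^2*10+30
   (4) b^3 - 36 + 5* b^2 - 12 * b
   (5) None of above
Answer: 5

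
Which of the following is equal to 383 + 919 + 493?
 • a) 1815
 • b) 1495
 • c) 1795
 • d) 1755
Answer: c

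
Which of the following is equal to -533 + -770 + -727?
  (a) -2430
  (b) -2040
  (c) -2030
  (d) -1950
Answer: c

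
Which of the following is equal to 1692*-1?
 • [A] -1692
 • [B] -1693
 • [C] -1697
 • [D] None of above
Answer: A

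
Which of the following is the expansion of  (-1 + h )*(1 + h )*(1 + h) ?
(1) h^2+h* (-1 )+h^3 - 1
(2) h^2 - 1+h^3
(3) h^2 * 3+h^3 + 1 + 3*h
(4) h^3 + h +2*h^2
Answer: 1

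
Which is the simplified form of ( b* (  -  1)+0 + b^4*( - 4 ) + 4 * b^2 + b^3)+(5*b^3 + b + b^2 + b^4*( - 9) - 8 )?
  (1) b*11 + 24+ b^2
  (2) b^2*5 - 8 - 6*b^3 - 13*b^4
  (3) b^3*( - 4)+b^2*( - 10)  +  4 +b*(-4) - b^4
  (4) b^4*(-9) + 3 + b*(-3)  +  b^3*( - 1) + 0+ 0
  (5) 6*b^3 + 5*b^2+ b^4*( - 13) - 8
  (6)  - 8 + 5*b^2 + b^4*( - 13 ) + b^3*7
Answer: 5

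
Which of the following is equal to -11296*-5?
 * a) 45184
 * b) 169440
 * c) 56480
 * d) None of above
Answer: c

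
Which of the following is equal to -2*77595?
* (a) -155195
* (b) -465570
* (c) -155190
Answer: c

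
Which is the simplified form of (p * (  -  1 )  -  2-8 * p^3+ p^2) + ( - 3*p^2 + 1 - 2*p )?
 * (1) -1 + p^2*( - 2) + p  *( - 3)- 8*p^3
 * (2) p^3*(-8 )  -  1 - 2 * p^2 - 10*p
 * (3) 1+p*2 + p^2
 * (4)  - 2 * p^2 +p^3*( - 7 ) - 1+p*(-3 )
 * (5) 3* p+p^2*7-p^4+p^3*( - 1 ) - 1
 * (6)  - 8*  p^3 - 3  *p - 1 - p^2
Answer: 1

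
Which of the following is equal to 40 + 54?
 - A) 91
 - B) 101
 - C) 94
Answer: C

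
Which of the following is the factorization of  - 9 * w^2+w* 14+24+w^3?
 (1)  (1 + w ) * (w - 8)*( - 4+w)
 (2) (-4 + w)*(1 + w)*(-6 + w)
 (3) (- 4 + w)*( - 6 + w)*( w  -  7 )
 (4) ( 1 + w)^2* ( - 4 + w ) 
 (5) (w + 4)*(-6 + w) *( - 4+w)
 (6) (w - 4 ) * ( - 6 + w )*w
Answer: 2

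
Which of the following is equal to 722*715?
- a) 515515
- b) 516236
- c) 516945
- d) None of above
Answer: d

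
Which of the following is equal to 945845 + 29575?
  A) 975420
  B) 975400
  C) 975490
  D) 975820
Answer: A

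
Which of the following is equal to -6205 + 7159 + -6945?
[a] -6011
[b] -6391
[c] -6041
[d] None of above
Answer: d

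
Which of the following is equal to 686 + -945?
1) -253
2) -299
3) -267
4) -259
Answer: 4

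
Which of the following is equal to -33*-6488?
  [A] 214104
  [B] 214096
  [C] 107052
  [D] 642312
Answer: A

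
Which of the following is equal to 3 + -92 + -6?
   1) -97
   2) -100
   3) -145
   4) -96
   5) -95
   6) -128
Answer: 5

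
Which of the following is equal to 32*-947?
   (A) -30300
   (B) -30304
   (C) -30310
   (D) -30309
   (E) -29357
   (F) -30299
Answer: B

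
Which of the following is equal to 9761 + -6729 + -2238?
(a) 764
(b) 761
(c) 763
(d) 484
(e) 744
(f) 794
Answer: f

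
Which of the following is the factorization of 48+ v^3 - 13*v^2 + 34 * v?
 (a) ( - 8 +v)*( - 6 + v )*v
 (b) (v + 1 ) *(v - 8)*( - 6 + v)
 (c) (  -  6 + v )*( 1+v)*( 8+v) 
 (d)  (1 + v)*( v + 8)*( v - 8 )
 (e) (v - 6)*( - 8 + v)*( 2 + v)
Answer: b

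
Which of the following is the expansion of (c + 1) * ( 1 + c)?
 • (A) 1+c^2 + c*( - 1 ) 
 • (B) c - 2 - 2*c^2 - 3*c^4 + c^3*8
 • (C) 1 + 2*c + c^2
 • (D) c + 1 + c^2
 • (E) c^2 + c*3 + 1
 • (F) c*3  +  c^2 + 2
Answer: C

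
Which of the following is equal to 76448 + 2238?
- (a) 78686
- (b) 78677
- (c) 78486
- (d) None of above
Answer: a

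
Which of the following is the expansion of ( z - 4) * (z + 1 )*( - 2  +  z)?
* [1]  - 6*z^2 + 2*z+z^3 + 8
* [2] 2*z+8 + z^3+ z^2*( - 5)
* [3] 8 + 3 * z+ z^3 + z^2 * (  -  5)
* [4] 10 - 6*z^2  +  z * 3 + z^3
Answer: 2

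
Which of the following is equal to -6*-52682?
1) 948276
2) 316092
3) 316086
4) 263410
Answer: 2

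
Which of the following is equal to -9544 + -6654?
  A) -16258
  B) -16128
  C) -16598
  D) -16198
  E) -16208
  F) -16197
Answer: D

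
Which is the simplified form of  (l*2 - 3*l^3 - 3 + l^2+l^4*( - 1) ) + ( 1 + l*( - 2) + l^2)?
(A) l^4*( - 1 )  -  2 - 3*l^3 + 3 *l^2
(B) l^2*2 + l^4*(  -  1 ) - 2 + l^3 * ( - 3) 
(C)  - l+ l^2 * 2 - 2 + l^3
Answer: B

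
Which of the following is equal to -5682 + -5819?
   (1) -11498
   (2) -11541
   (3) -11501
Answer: 3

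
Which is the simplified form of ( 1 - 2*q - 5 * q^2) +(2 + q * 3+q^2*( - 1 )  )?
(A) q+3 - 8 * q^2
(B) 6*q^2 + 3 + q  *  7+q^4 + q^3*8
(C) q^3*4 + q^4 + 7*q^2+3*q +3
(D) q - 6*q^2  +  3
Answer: D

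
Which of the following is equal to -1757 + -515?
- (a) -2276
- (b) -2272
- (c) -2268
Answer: b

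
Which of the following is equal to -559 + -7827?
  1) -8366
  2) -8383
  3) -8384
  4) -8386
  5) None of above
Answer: 4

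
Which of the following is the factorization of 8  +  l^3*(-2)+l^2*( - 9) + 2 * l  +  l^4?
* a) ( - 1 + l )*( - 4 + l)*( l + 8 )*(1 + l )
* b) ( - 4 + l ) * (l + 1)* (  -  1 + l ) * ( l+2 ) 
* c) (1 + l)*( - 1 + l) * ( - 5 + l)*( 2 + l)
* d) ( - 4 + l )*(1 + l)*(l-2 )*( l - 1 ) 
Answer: b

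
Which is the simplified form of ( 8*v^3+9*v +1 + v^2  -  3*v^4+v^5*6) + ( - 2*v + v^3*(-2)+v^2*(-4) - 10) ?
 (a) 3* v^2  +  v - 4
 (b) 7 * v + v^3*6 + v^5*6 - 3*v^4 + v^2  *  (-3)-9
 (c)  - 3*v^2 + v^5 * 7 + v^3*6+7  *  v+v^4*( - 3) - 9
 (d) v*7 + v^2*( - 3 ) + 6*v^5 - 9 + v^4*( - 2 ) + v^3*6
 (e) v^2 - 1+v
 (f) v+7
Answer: b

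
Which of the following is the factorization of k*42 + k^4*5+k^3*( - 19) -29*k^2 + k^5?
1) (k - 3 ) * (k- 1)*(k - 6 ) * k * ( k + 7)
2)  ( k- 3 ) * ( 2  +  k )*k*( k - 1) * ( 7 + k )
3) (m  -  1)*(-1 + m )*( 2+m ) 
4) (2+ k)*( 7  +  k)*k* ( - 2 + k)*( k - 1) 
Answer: 2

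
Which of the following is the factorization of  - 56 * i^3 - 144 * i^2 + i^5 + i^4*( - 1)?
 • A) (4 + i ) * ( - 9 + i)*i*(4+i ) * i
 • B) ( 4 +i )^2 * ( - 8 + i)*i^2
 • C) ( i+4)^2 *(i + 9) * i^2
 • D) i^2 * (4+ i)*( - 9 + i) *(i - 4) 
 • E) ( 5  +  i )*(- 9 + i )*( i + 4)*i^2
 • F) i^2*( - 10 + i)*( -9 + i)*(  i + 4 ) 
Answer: A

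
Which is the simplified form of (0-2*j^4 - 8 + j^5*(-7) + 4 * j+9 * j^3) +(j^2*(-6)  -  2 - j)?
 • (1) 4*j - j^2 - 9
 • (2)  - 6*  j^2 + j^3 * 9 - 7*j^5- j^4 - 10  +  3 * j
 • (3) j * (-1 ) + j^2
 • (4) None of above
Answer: 4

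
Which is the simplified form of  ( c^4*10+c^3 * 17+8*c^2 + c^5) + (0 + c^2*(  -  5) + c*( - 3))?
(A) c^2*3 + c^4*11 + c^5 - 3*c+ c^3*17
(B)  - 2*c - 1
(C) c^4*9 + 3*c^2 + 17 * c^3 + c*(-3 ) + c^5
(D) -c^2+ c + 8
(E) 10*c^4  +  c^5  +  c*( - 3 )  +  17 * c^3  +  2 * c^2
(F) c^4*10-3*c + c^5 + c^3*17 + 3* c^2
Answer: F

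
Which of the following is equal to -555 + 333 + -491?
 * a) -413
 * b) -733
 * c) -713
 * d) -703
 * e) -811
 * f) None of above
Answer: c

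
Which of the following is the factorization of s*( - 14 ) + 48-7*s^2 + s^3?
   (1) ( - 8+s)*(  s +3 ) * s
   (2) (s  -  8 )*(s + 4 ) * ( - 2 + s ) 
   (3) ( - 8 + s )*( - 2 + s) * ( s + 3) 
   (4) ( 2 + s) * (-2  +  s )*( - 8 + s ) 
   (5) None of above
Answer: 3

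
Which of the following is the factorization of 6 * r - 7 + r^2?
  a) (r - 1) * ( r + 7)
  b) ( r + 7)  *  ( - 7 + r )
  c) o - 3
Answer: a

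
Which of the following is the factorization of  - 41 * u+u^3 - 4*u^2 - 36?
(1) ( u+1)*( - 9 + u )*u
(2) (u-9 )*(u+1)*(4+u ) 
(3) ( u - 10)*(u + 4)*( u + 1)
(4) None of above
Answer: 2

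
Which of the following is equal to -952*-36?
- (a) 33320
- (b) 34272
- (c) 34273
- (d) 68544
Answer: b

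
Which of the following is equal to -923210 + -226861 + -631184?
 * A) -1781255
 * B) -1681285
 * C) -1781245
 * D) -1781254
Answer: A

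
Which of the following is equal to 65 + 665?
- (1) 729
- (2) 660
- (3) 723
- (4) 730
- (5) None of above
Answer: 4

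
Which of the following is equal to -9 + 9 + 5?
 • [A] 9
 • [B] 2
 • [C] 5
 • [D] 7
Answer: C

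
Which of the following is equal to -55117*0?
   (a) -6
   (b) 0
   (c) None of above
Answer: b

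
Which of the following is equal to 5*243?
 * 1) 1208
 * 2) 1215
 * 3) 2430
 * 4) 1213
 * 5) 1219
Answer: 2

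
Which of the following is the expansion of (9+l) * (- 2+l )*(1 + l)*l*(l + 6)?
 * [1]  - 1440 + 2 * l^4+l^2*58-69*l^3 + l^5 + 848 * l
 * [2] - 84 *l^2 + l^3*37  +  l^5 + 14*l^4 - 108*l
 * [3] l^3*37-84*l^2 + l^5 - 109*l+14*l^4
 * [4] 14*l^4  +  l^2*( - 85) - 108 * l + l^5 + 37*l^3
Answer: 2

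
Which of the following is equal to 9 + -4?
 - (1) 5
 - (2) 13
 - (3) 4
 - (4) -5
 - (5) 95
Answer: 1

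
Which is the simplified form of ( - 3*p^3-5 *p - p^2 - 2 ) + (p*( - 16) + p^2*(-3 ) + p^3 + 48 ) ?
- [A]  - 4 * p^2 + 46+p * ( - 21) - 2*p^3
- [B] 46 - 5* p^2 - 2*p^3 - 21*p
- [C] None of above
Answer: A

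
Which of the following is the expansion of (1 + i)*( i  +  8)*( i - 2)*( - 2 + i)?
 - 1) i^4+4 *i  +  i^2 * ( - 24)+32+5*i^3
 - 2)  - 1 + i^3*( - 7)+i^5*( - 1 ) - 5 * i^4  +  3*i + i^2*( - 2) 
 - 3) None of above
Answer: 1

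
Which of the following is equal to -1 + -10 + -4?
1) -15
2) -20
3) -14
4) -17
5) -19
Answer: 1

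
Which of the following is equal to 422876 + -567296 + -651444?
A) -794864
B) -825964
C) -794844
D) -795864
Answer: D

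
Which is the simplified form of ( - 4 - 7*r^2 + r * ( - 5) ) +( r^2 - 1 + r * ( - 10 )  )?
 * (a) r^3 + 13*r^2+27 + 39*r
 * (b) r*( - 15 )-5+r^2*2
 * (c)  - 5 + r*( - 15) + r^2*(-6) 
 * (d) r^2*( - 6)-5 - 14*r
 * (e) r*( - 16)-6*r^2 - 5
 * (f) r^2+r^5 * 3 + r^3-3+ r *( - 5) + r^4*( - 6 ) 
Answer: c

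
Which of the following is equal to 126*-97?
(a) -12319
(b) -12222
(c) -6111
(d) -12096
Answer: b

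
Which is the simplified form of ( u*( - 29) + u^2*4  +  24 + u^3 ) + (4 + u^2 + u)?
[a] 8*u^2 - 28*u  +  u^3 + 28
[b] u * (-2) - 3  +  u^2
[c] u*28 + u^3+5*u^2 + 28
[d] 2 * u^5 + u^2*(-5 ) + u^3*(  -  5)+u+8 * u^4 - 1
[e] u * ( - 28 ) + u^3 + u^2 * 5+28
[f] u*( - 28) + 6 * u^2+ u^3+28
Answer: e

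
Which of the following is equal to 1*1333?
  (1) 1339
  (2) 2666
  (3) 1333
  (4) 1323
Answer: 3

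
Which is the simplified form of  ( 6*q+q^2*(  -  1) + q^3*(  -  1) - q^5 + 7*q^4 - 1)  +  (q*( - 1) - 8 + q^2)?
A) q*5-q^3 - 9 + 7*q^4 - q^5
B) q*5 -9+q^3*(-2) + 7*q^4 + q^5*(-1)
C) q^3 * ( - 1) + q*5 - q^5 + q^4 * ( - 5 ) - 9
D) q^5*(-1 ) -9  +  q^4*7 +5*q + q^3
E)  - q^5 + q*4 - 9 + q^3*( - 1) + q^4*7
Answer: A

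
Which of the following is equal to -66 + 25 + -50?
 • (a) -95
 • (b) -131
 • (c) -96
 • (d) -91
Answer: d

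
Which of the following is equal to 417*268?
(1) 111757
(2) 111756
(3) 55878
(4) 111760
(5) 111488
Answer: 2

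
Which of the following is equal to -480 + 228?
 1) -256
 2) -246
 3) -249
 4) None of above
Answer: 4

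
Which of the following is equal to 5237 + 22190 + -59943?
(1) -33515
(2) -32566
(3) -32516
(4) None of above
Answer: 3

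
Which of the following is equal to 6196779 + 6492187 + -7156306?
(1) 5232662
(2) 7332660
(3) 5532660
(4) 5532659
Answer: 3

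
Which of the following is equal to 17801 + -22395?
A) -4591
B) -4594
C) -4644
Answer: B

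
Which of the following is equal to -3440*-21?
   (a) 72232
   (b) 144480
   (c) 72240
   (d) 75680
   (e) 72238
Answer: c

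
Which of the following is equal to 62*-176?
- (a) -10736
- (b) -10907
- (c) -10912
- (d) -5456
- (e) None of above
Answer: c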